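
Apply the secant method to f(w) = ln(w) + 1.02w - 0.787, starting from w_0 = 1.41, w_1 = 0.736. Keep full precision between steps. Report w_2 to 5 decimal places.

0.90874

f(w_0) = 0.994790, f(w_1) = -0.342805
w_2 = 0.736000 - (-0.342805)·(0.736000 - 1.410000)/(-0.342805 - (0.994790)) = 0.908736; f(w_2) = 0.044210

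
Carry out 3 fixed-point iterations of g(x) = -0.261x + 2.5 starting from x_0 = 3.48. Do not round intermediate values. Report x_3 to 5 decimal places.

x_1 = g(3.480000) = 1.591720
x_2 = g(1.591720) = 2.084561
x_3 = g(2.084561) = 1.955930

1.95593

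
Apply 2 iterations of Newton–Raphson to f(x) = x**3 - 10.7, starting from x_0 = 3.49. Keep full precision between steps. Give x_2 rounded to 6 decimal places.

Newton update: x ← x − f(x)/f'(x).
f'(x) = 3x**2
x_0 = 3.490000: f = 31.808549, f' = 36.540300 → x_1 = 3.490000 - (31.808549)/(36.540300) = 2.619494
x_1 = 2.619494: f = 7.274311, f' = 20.585247 → x_2 = 2.619494 - (7.274311)/(20.585247) = 2.266119

2.266119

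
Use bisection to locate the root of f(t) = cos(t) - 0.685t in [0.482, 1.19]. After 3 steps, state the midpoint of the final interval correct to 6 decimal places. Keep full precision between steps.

0.880250

f(0.482000) = 0.555900, f(1.190000) = -0.443490 (opposite signs)
step 1: m = 0.836000, f(m) = 0.097776 > 0 → root in [0.836000, 1.190000]
step 2: m = 1.013000, f(m) = -0.164587 < 0 → root in [0.836000, 1.013000]
step 3: m = 0.924500, f(m) = -0.031049 < 0 → root in [0.836000, 0.924500]
Midpoint of [0.836000, 0.924500] = 0.880250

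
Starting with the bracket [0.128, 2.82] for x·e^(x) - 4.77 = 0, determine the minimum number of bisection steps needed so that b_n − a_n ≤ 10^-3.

12

Initial width b − a = 2.82 − 0.128 = 2.692000.
After n steps the width is (b−a)/2^n; need (b−a)/2^n ≤ 10^-3.
So n ≥ log₂(2.692000/10^-3) = log₂(2692.0000) ≈ 11.3945.
Hence n = 12.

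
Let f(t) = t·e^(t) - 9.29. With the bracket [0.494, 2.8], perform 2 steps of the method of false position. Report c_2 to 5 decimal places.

1.22430

False-position update: c = (a·f(b) − b·f(a))/(f(b) − f(a)); replace the endpoint whose sign matches f(c).
f(0.494000) = -8.480404, f(2.800000) = 36.755011
step 1: c = 0.926312, f(c) = -6.950896 < 0 → new bracket [0.926312, 2.800000]
step 2: c = 1.224299, f(c) = -5.125200 < 0 → new bracket [1.224299, 2.800000]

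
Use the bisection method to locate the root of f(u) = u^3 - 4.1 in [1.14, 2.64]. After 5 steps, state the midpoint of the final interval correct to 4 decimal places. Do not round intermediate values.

1.5853

f(1.140000) = -2.618456, f(2.640000) = 14.299744 (opposite signs)
step 1: m = 1.890000, f(m) = 2.651269 > 0 → root in [1.140000, 1.890000]
step 2: m = 1.515000, f(m) = -0.622734 < 0 → root in [1.515000, 1.890000]
step 3: m = 1.702500, f(m) = 0.834707 > 0 → root in [1.515000, 1.702500]
step 4: m = 1.608750, f(m) = 0.063568 > 0 → root in [1.515000, 1.608750]
step 5: m = 1.561875, f(m) = -0.289879 < 0 → root in [1.561875, 1.608750]
Midpoint of [1.561875, 1.608750] = 1.585313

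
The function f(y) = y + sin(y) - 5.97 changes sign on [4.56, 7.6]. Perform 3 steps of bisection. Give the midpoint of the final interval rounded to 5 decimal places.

6.27000

f(4.560000) = -2.398411, f(7.600000) = 2.597920 (opposite signs)
step 1: m = 6.080000, f(m) = -0.091790 < 0 → root in [6.080000, 7.600000]
step 2: m = 6.840000, f(m) = 1.398485 > 0 → root in [6.080000, 6.840000]
step 3: m = 6.460000, f(m) = 0.665895 > 0 → root in [6.080000, 6.460000]
Midpoint of [6.080000, 6.460000] = 6.270000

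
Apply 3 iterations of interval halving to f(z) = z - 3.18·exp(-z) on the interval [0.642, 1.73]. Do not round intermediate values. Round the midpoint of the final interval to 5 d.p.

f(0.642000) = -1.031440, f(1.730000) = 1.166236 (opposite signs)
step 1: m = 1.186000, f(m) = 0.214699 > 0 → root in [0.642000, 1.186000]
step 2: m = 0.914000, f(m) = -0.360917 < 0 → root in [0.914000, 1.186000]
step 3: m = 1.050000, f(m) = -0.062802 < 0 → root in [1.050000, 1.186000]
Midpoint of [1.050000, 1.186000] = 1.118000

1.11800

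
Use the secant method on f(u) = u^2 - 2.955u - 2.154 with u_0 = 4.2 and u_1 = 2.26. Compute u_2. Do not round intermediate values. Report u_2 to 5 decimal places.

f(u_0) = 3.075000, f(u_1) = -3.724700
u_2 = 2.260000 - (-3.724700)·(2.260000 - 4.200000)/(-3.724700 - (3.075000)) = 3.322682; f(u_2) = -0.932310

3.32268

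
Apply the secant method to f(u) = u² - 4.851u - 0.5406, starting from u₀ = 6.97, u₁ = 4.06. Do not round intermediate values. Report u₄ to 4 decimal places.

f(u_0) = 14.228830, f(u_1) = -3.752060
u_2 = 4.060000 - (-3.752060)·(4.060000 - 6.970000)/(-3.752060 - (14.228830)) = 4.667228; f(u_2) = -1.398307
u_3 = 4.667228 - (-1.398307)·(4.667228 - 4.060000)/(-1.398307 - (-3.752060)) = 5.027967; f(u_3) = 0.349184
u_4 = 5.027967 - (0.349184)·(5.027967 - 4.667228)/(0.349184 - (-1.398307)) = 4.955884; f(u_4) = -0.020807

4.9559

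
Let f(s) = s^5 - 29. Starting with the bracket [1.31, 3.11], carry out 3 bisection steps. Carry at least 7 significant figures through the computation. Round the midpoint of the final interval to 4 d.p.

1.8725

f(1.310000) = -25.142051, f(3.110000) = 261.939002 (opposite signs)
step 1: m = 2.210000, f(m) = 23.718297 > 0 → root in [1.310000, 2.210000]
step 2: m = 1.760000, f(m) = -12.112579 < 0 → root in [1.760000, 2.210000]
step 3: m = 1.985000, f(m) = 1.817866 > 0 → root in [1.760000, 1.985000]
Midpoint of [1.760000, 1.985000] = 1.872500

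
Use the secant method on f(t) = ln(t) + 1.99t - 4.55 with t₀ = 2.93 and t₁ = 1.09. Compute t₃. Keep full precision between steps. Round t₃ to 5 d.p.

1.95353

f(t_0) = 2.355702, f(t_1) = -2.294722
t_2 = 1.090000 - (-2.294722)·(1.090000 - 2.930000)/(-2.294722 - (2.355702)) = 1.997936; f(t_2) = 0.118008
t_3 = 1.997936 - (0.118008)·(1.997936 - 1.090000)/(0.118008 - (-2.294722)) = 1.953529; f(t_3) = 0.007159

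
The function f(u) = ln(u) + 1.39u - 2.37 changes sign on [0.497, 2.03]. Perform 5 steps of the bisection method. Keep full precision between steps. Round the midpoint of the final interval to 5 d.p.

1.43117

f(0.497000) = -2.378335, f(2.030000) = 1.159736 (opposite signs)
step 1: m = 1.263500, f(m) = -0.379849 < 0 → root in [1.263500, 2.030000]
step 2: m = 1.646750, f(m) = 0.417786 > 0 → root in [1.263500, 1.646750]
step 3: m = 1.455125, f(m) = 0.027716 > 0 → root in [1.263500, 1.455125]
step 4: m = 1.359312, f(m) = -0.173577 < 0 → root in [1.359312, 1.455125]
step 5: m = 1.407219, f(m) = -0.072351 < 0 → root in [1.407219, 1.455125]
Midpoint of [1.407219, 1.455125] = 1.431172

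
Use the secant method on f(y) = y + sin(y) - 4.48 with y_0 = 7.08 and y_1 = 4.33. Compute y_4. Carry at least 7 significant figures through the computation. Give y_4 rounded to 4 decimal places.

5.2949

f(y_0) = 3.315133, f(y_1) = -1.077776
y_2 = 4.330000 - (-1.077776)·(4.330000 - 7.080000)/(-1.077776 - (3.315133)) = 5.004697; f(y_2) = -0.432884
y_3 = 5.004697 - (-0.432884)·(5.004697 - 4.330000)/(-0.432884 - (-1.077776)) = 5.457588; f(y_3) = 0.242635
y_4 = 5.457588 - (0.242635)·(5.457588 - 5.004697)/(0.242635 - (-0.432884)) = 5.294917; f(y_4) = -0.020157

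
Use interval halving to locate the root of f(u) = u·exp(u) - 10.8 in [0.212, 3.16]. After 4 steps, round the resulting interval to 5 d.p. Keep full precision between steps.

[1.68600, 1.87025]

f(0.212000) = -10.537937, f(3.160000) = 63.683083 (opposite signs)
step 1: m = 1.686000, f(m) = -1.699232 < 0 → root in [1.686000, 3.160000]
step 2: m = 2.423000, f(m) = 16.530586 > 0 → root in [1.686000, 2.423000]
step 3: m = 2.054500, f(m) = 5.231131 > 0 → root in [1.686000, 2.054500]
step 4: m = 1.870250, f(m) = 1.337770 > 0 → root in [1.686000, 1.870250]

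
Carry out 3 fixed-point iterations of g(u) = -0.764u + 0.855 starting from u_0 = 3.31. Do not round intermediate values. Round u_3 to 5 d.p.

u_1 = g(3.310000) = -1.673840
u_2 = g(-1.673840) = 2.133814
u_3 = g(2.133814) = -0.775234

-0.77523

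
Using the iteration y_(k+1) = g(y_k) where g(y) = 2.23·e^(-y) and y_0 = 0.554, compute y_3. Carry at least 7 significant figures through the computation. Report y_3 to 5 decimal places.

y_1 = g(0.554000) = 1.281462
y_2 = g(1.281462) = 0.619117
y_3 = g(0.619117) = 1.200675

1.20068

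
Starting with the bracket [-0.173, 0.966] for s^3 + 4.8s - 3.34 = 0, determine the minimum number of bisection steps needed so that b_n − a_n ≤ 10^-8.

27

Initial width b − a = 0.966 − -0.173 = 1.139000.
After n steps the width is (b−a)/2^n; need (b−a)/2^n ≤ 10^-8.
So n ≥ log₂(1.139000/10^-8) = log₂(113900000.0000) ≈ 26.7632.
Hence n = 27.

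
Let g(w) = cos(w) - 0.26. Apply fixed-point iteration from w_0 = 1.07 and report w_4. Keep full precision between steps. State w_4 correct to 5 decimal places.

w_1 = g(1.070000) = 0.220124
w_2 = g(0.220124) = 0.715870
w_3 = g(0.715870) = 0.494522
w_4 = g(0.494522) = 0.620196

0.62020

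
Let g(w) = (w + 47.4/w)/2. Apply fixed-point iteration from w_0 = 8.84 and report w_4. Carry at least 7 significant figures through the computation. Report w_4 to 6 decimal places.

6.884766

w_1 = g(8.840000) = 7.100995
w_2 = g(7.100995) = 6.888058
w_3 = g(6.888058) = 6.884767
w_4 = g(6.884767) = 6.884766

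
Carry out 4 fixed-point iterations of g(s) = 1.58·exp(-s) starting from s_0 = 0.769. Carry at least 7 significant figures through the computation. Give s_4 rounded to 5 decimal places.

s_1 = g(0.769000) = 0.732293
s_2 = g(0.732293) = 0.759673
s_3 = g(0.759673) = 0.739155
s_4 = g(0.739155) = 0.754477

0.75448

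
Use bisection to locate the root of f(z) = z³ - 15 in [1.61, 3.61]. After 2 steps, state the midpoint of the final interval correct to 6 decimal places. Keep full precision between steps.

2.360000

f(1.610000) = -10.826719, f(3.610000) = 32.045881 (opposite signs)
step 1: m = 2.610000, f(m) = 2.779581 > 0 → root in [1.610000, 2.610000]
step 2: m = 2.110000, f(m) = -5.606069 < 0 → root in [2.110000, 2.610000]
Midpoint of [2.110000, 2.610000] = 2.360000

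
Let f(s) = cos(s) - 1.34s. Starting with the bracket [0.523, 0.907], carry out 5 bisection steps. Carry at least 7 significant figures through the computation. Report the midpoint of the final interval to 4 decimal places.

f(0.523000) = 0.165505, f(0.907000) = -0.599269 (opposite signs)
step 1: m = 0.715000, f(m) = -0.203007 < 0 → root in [0.523000, 0.715000]
step 2: m = 0.619000, f(m) = -0.015001 < 0 → root in [0.523000, 0.619000]
step 3: m = 0.571000, f(m) = 0.076221 > 0 → root in [0.571000, 0.619000]
step 4: m = 0.595000, f(m) = 0.030848 > 0 → root in [0.595000, 0.619000]
step 5: m = 0.607000, f(m) = 0.007983 > 0 → root in [0.607000, 0.619000]
Midpoint of [0.607000, 0.619000] = 0.613000

0.6130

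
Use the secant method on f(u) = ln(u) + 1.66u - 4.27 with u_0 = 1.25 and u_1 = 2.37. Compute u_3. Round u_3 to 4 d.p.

2.1195

Secant update: u_(k+1) = u_k − f(u_k)·(u_k − u_(k-1))/(f(u_k) − f(u_(k-1))).
f(u_0) = -1.971856, f(u_1) = 0.527090
u_2 = 2.370000 - (0.527090)·(2.370000 - 1.250000)/(0.527090 - (-1.971856)) = 2.133764; f(u_2) = 0.029936
u_3 = 2.133764 - (0.029936)·(2.133764 - 2.370000)/(0.029936 - (0.527090)) = 2.119539; f(u_3) = -0.000366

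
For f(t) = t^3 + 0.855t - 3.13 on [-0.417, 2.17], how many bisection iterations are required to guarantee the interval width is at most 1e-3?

Initial width b − a = 2.17 − -0.417 = 2.587000.
After n steps the width is (b−a)/2^n; need (b−a)/2^n ≤ 1e-3.
So n ≥ log₂(2.587000/1e-3) = log₂(2587.0000) ≈ 11.3371.
Hence n = 12.

12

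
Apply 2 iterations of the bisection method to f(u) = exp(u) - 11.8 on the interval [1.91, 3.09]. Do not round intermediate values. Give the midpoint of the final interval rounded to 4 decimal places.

f(1.910000) = -5.046911, f(3.090000) = 10.177078 (opposite signs)
step 1: m = 2.500000, f(m) = 0.382494 > 0 → root in [1.910000, 2.500000]
step 2: m = 2.205000, f(m) = -2.729748 < 0 → root in [2.205000, 2.500000]
Midpoint of [2.205000, 2.500000] = 2.352500

2.3525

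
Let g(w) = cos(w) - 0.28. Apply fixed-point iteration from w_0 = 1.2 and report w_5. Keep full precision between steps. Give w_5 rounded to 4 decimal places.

0.5398

w_1 = g(1.200000) = 0.082358
w_2 = g(0.082358) = 0.716611
w_3 = g(0.716611) = 0.474036
w_4 = g(0.474036) = 0.609733
w_5 = g(0.609733) = 0.539801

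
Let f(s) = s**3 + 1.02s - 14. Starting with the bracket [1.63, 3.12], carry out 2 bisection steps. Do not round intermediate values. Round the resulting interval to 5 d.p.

[2.00250, 2.37500]

f(1.630000) = -8.006653, f(3.120000) = 19.553728 (opposite signs)
step 1: m = 2.375000, f(m) = 1.818984 > 0 → root in [1.630000, 2.375000]
step 2: m = 2.002500, f(m) = -3.927412 < 0 → root in [2.002500, 2.375000]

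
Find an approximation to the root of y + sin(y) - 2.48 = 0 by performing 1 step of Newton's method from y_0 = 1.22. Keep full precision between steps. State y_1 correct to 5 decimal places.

1.45883

Newton update: y ← y − f(y)/f'(y).
f'(y) = 1 + cos(y)
y_0 = 1.220000: f = -0.320901, f' = 1.343646 → y_1 = 1.220000 - (-0.320901)/(1.343646) = 1.458828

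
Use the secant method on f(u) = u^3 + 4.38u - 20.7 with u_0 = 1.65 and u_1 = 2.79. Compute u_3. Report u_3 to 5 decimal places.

2.20188

f(u_0) = -8.980875, f(u_1) = 13.237839
u_2 = 2.790000 - (13.237839)·(2.790000 - 1.650000)/(13.237839 - (-8.980875)) = 2.110792; f(u_2) = -2.050224
u_3 = 2.110792 - (-2.050224)·(2.110792 - 2.790000)/(-2.050224 - (13.237839)) = 2.201878; f(u_3) = -0.380488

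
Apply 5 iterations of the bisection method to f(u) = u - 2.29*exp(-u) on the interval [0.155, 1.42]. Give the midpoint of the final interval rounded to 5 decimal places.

0.92586

f(0.155000) = -1.806191, f(1.420000) = 0.866475 (opposite signs)
step 1: m = 0.787500, f(m) = -0.254406 < 0 → root in [0.787500, 1.420000]
step 2: m = 1.103750, f(m) = 0.344328 > 0 → root in [0.787500, 1.103750]
step 3: m = 0.945625, f(m) = 0.056105 > 0 → root in [0.787500, 0.945625]
step 4: m = 0.866562, f(m) = -0.096140 < 0 → root in [0.866562, 0.945625]
step 5: m = 0.906094, f(m) = -0.019294 < 0 → root in [0.906094, 0.945625]
Midpoint of [0.906094, 0.945625] = 0.925859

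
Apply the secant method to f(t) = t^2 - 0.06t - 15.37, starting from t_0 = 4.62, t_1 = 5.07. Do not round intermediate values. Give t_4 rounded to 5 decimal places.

3.95067

Secant update: t_(k+1) = t_k − f(t_k)·(t_k − t_(k-1))/(f(t_k) − f(t_(k-1))).
f(t_0) = 5.697200, f(t_1) = 10.030700
t_2 = 5.070000 - (10.030700)·(5.070000 - 4.620000)/(10.030700 - (5.697200)) = 4.028390; f(t_2) = 0.616226
t_3 = 4.028390 - (0.616226)·(4.028390 - 5.070000)/(0.616226 - (10.030700)) = 3.960212; f(t_3) = 0.075664
t_4 = 3.960212 - (0.075664)·(3.960212 - 4.028390)/(0.075664 - (0.616226)) = 3.950669; f(t_4) = 0.000742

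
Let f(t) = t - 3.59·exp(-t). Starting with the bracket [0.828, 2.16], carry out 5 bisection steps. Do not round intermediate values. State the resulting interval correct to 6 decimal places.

f(0.828000) = -0.740551, f(2.160000) = 1.745983 (opposite signs)
step 1: m = 1.494000, f(m) = 0.688142 > 0 → root in [0.828000, 1.494000]
step 2: m = 1.161000, f(m) = 0.036709 > 0 → root in [0.828000, 1.161000]
step 3: m = 0.994500, f(m) = -0.333471 < 0 → root in [0.994500, 1.161000]
step 4: m = 1.077750, f(m) = -0.144144 < 0 → root in [1.077750, 1.161000]
step 5: m = 1.119375, f(m) = -0.052702 < 0 → root in [1.119375, 1.161000]

[1.119375, 1.161000]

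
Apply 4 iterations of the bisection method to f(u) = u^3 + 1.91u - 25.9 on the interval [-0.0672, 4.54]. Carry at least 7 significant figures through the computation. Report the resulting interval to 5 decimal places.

[2.52435, 2.81230]

f(-0.067200) = -26.028655, f(4.540000) = 76.348064 (opposite signs)
step 1: m = 2.236400, f(m) = -10.443155 < 0 → root in [2.236400, 4.540000]
step 2: m = 3.388200, f(m) = 19.467657 > 0 → root in [2.236400, 3.388200]
step 3: m = 2.812300, f(m) = 1.714062 > 0 → root in [2.236400, 2.812300]
step 4: m = 2.524350, f(m) = -4.992468 < 0 → root in [2.524350, 2.812300]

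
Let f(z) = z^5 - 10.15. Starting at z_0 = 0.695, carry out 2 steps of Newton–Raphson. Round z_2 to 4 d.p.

f'(z) = 5z^4
z_0 = 0.695000: f = -9.987847, f' = 1.166566 → z_1 = 0.695000 - (-9.987847)/(1.166566) = 9.256753
z_1 = 9.256753: f = 67956.095798, f' = 36711.711329 → z_2 = 9.256753 - (67956.095798)/(36711.711329) = 7.405679

7.4057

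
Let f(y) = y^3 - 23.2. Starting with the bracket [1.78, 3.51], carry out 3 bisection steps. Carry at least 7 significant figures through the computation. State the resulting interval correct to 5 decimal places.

f(1.780000) = -17.560248, f(3.510000) = 20.043551 (opposite signs)
step 1: m = 2.645000, f(m) = -4.695514 < 0 → root in [2.645000, 3.510000]
step 2: m = 3.077500, f(m) = 5.947022 > 0 → root in [2.645000, 3.077500]
step 3: m = 2.861250, f(m) = 0.224343 > 0 → root in [2.645000, 2.861250]

[2.64500, 2.86125]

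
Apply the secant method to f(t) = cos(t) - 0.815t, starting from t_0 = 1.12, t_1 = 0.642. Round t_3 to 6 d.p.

0.829494

Secant update: t_(k+1) = t_k − f(t_k)·(t_k − t_(k-1))/(f(t_k) − f(t_(k-1))).
f(t_0) = -0.477118, f(t_1) = 0.277670
t_2 = 0.642000 - (0.277670)·(0.642000 - 1.120000)/(0.277670 - (-0.477118)) = 0.817846; f(t_2) = 0.017250
t_3 = 0.817846 - (0.017250)·(0.817846 - 0.642000)/(0.017250 - (0.277670)) = 0.829494; f(t_3) = -0.000788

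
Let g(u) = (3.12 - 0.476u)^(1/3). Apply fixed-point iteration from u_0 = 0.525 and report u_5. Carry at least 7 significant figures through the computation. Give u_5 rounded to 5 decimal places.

1.35286

u_1 = g(0.525000) = 1.421125
u_2 = g(1.421125) = 1.346915
u_3 = g(1.346915) = 1.353374
u_4 = g(1.353374) = 1.352814
u_5 = g(1.352814) = 1.352863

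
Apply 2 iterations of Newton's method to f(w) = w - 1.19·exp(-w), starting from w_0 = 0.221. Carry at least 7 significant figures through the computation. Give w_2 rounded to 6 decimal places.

0.632061

f'(w) = 1 + 1.19·exp(-w)
w_0 = 0.221000: f = -0.733043, f' = 1.954043 → w_1 = 0.221000 - (-0.733043)/(1.954043) = 0.596142
w_1 = 0.596142: f = -0.059469, f' = 1.655611 → w_2 = 0.596142 - (-0.059469)/(1.655611) = 0.632061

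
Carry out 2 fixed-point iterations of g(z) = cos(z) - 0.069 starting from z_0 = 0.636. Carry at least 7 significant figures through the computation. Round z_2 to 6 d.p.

z_1 = g(0.636000) = 0.735478
z_2 = g(0.735478) = 0.672510

0.672510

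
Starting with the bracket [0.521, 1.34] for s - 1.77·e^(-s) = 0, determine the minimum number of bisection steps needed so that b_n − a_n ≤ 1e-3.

10

Initial width b − a = 1.34 − 0.521 = 0.819000.
After n steps the width is (b−a)/2^n; need (b−a)/2^n ≤ 1e-3.
So n ≥ log₂(0.819000/1e-3) = log₂(819.0000) ≈ 9.6777.
Hence n = 10.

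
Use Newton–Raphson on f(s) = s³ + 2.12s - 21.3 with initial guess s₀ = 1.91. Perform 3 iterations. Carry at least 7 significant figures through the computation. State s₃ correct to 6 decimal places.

Newton update: s ← s − f(s)/f'(s).
f'(s) = 3s² + 2.12
s_0 = 1.910000: f = -10.282929, f' = 13.064300 → s_1 = 1.910000 - (-10.282929)/(13.064300) = 2.697101
s_1 = 2.697101: f = 4.037531, f' = 23.943068 → s_2 = 2.697101 - (4.037531)/(23.943068) = 2.528471
s_2 = 2.528471: f = 0.225291, f' = 21.299496 → s_3 = 2.528471 - (0.225291)/(21.299496) = 2.517894

2.517894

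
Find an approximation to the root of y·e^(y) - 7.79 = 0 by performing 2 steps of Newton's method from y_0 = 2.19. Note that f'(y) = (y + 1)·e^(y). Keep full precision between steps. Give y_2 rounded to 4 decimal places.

1.6115

Newton update: y ← y − f(y)/f'(y).
y_0 = 2.190000: f = 11.778117, f' = 28.503330 → y_1 = 2.190000 - (11.778117)/(28.503330) = 1.776781
y_1 = 1.776781: f = 2.712196, f' = 16.412995 → y_2 = 1.776781 - (2.712196)/(16.412995) = 1.611534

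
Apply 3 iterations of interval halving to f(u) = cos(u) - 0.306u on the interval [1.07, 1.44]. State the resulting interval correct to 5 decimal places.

[1.16250, 1.20875]

f(1.070000) = 0.152704, f(1.440000) = -0.310216 (opposite signs)
step 1: m = 1.255000, f(m) = -0.073456 < 0 → root in [1.070000, 1.255000]
step 2: m = 1.162500, f(m) = 0.041321 > 0 → root in [1.162500, 1.255000]
step 3: m = 1.208750, f(m) = -0.015689 < 0 → root in [1.162500, 1.208750]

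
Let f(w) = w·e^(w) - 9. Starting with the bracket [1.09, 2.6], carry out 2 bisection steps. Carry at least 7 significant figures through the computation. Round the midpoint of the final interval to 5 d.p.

f(1.090000) = -5.758041, f(2.600000) = 26.005719 (opposite signs)
step 1: m = 1.845000, f(m) = 2.675344 > 0 → root in [1.090000, 1.845000]
step 2: m = 1.467500, f(m) = -2.633434 < 0 → root in [1.467500, 1.845000]
Midpoint of [1.467500, 1.845000] = 1.656250

1.65625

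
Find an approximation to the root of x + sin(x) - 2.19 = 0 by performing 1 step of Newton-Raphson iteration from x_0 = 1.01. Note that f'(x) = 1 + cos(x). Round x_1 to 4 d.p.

x_0 = 1.010000: f = -0.333168, f' = 1.531861 → x_1 = 1.010000 - (-0.333168)/(1.531861) = 1.227492

1.2275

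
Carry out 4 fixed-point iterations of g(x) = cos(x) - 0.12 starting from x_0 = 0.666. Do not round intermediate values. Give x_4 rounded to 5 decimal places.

0.66616

x_1 = g(0.666000) = 0.666299
x_2 = g(0.666299) = 0.666114
x_3 = g(0.666114) = 0.666229
x_4 = g(0.666229) = 0.666158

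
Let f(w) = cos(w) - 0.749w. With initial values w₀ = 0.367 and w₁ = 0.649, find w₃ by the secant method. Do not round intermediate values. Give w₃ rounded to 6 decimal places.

0.863676

f(w_0) = 0.658525, f(w_1) = 0.310588
w_2 = 0.649000 - (0.310588)·(0.649000 - 0.367000)/(0.310588 - (0.658525)) = 0.900728; f(w_2) = -0.053606
w_3 = 0.900728 - (-0.053606)·(0.900728 - 0.649000)/(-0.053606 - (0.310588)) = 0.863676; f(w_3) = 0.002754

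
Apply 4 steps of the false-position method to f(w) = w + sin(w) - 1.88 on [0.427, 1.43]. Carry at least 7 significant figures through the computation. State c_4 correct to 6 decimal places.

1.025314

f(0.427000) = -1.038858, f(1.430000) = 0.540105
step 1: c = 1.086911, f(c) = 0.092105 > 0 → new bracket [0.427000, 1.086911]
step 2: c = 1.033168, f(c) = 0.012094 > 0 → new bracket [0.427000, 1.033168]
step 3: c = 1.026193, f(c) = 0.001525 > 0 → new bracket [0.427000, 1.026193]
step 4: c = 1.025314, f(c) = 0.000191 > 0 → new bracket [0.427000, 1.025314]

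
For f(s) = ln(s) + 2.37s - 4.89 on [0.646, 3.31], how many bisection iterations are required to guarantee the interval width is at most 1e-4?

Initial width b − a = 3.31 − 0.646 = 2.664000.
After n steps the width is (b−a)/2^n; need (b−a)/2^n ≤ 1e-4.
So n ≥ log₂(2.664000/1e-4) = log₂(26640.0000) ≈ 14.7013.
Hence n = 15.

15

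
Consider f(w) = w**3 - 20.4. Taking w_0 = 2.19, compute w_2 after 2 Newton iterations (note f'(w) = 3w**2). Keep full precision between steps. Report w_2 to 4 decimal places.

Newton update: w ← w − f(w)/f'(w).
w_0 = 2.190000: f = -9.896541, f' = 14.388300 → w_1 = 2.190000 - (-9.896541)/(14.388300) = 2.877819
w_1 = 2.877819: f = 3.433634, f' = 24.845520 → w_2 = 2.877819 - (3.433634)/(24.845520) = 2.739619

2.7396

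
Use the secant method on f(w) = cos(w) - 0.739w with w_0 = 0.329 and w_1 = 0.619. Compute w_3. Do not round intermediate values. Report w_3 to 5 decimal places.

f(w_0) = 0.703235, f(w_1) = 0.357018
w_2 = 0.619000 - (0.357018)·(0.619000 - 0.329000)/(0.357018 - (0.703235)) = 0.918047; f(w_2) = -0.071065
w_3 = 0.918047 - (-0.071065)·(0.918047 - 0.619000)/(-0.071065 - (0.357018)) = 0.868404; f(w_3) = 0.004296

0.86840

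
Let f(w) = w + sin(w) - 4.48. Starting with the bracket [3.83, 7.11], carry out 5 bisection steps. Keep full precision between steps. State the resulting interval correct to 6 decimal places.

[5.265000, 5.367500]

f(3.830000) = -1.285308, f(7.110000) = 3.365778 (opposite signs)
step 1: m = 5.470000, f(m) = 0.263520 > 0 → root in [3.830000, 5.470000]
step 2: m = 4.650000, f(m) = -0.828054 < 0 → root in [4.650000, 5.470000]
step 3: m = 5.060000, f(m) = -0.360189 < 0 → root in [5.060000, 5.470000]
step 4: m = 5.265000, f(m) = -0.066157 < 0 → root in [5.265000, 5.470000]
step 5: m = 5.367500, f(m) = 0.094520 > 0 → root in [5.265000, 5.367500]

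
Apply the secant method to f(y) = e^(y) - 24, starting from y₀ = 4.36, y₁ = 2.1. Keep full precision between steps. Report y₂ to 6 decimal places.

2.610543

f(y_0) = 54.257134, f(y_1) = -15.833830
y_2 = 2.100000 - (-15.833830)·(2.100000 - 4.360000)/(-15.833830 - (54.257134)) = 2.610543; f(y_2) = -10.393562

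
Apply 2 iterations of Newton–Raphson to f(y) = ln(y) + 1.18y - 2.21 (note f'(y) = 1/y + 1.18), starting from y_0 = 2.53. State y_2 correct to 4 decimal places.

Newton update: y ← y − f(y)/f'(y).
y_0 = 2.530000: f = 1.703619, f' = 1.575257 → y_1 = 2.530000 - (1.703619)/(1.575257) = 1.448513
y_1 = 1.448513: f = -0.130216, f' = 1.870363 → y_2 = 1.448513 - (-0.130216)/(1.870363) = 1.518134

1.5181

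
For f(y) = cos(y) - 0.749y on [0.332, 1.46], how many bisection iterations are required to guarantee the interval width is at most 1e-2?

Initial width b − a = 1.46 − 0.332 = 1.128000.
After n steps the width is (b−a)/2^n; need (b−a)/2^n ≤ 1e-2.
So n ≥ log₂(1.128000/1e-2) = log₂(112.8000) ≈ 6.8176.
Hence n = 7.

7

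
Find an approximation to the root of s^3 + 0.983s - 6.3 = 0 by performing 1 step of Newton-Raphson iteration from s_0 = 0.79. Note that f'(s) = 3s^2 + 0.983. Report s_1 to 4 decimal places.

2.5518

s_0 = 0.790000: f = -5.030391, f' = 2.855300 → s_1 = 0.790000 - (-5.030391)/(2.855300) = 2.551773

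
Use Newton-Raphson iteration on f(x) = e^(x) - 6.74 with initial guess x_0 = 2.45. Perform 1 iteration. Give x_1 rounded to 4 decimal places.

Newton update: x ← x − f(x)/f'(x).
f'(x) = e^(x)
x_0 = 2.450000: f = 4.848347, f' = 11.588347 → x_1 = 2.450000 - (4.848347)/(11.588347) = 2.031619

2.0316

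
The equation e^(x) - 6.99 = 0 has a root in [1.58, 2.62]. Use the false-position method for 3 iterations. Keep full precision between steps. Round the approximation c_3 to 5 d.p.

1.93398

False-position update: c = (a·f(b) − b·f(a))/(f(b) − f(a)); replace the endpoint whose sign matches f(c).
f(1.580000) = -2.135044, f(2.620000) = 6.745724
step 1: c = 1.830029, f(c) = -0.755935 < 0 → new bracket [1.830029, 2.620000]
step 2: c = 1.909633, f(c) = -0.239387 < 0 → new bracket [1.909633, 2.620000]
step 3: c = 1.933978, f(c) = -0.073027 < 0 → new bracket [1.933978, 2.620000]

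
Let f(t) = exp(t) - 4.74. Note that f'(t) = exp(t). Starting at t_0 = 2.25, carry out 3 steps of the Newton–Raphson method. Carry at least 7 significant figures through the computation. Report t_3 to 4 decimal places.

t_0 = 2.250000: f = 4.747736, f' = 9.487736 → t_1 = 2.250000 - (4.747736)/(9.487736) = 1.749592
t_1 = 1.749592: f = 1.012257, f' = 5.752257 → t_2 = 1.749592 - (1.012257)/(5.752257) = 1.573617
t_2 = 1.573617: f = 0.084064, f' = 4.824064 → t_3 = 1.573617 - (0.084064)/(4.824064) = 1.556191

1.5562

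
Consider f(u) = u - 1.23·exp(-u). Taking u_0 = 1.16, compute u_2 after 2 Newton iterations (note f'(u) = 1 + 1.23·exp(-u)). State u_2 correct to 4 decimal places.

u_0 = 1.160000: f = 0.774412, f' = 1.385588 → u_1 = 1.160000 - (0.774412)/(1.385588) = 0.601095
u_1 = 0.601095: f = -0.073204, f' = 1.674300 → u_2 = 0.601095 - (-0.073204)/(1.674300) = 0.644817

0.6448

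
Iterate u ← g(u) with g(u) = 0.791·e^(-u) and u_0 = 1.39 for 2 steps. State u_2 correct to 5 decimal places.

0.64955

u_1 = g(1.390000) = 0.197019
u_2 = g(0.197019) = 0.649550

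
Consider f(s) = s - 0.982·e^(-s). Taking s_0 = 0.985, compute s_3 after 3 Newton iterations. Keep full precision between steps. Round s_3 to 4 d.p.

0.5606

f'(s) = 1 + 0.982·e^(-s)
s_0 = 0.985000: f = 0.618283, f' = 1.366717 → s_1 = 0.985000 - (0.618283)/(1.366717) = 0.532615
s_1 = 0.532615: f = -0.043886, f' = 1.576501 → s_2 = 0.532615 - (-0.043886)/(1.576501) = 0.560452
s_2 = 0.560452: f = -0.000221, f' = 1.560674 → s_3 = 0.560452 - (-0.000221)/(1.560674) = 0.560594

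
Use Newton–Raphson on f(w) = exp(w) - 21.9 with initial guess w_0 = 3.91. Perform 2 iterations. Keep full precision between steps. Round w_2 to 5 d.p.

Newton update: w ← w − f(w)/f'(w).
f'(w) = exp(w)
w_0 = 3.910000: f = 27.998952, f' = 49.898952 → w_1 = 3.910000 - (27.998952)/(49.898952) = 3.348887
w_1 = 3.348887: f = 6.571027, f' = 28.471027 → w_2 = 3.348887 - (6.571027)/(28.471027) = 3.118090

3.11809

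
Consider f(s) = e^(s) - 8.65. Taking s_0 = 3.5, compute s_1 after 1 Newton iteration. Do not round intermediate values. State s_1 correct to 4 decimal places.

2.7612

f'(s) = e^(s)
s_0 = 3.500000: f = 24.465452, f' = 33.115452 → s_1 = 3.500000 - (24.465452)/(33.115452) = 2.761207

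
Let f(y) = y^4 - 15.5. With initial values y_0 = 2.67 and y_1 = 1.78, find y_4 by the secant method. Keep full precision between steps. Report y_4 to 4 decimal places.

1.9832

f(y_0) = 35.321215, f(y_1) = -5.461241
y_2 = 1.780000 - (-5.461241)·(1.780000 - 2.670000)/(-5.461241 - (35.321215)) = 1.899181; f(y_2) = -2.490348
y_3 = 1.899181 - (-2.490348)·(1.899181 - 1.780000)/(-2.490348 - (-5.461241)) = 1.999085; f(y_3) = 0.470735
y_4 = 1.999085 - (0.470735)·(1.999085 - 1.899181)/(0.470735 - (-2.490348)) = 1.983203; f(y_4) = -0.030777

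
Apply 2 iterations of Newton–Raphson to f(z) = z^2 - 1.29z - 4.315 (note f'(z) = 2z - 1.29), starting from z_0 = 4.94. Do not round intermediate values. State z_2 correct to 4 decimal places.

2.8708

Newton update: z ← z − f(z)/f'(z).
z_0 = 4.940000: f = 13.716000, f' = 8.590000 → z_1 = 4.940000 - (13.716000)/(8.590000) = 3.343260
z_1 = 3.343260: f = 2.549580, f' = 5.396519 → z_2 = 3.343260 - (2.549580)/(5.396519) = 2.870811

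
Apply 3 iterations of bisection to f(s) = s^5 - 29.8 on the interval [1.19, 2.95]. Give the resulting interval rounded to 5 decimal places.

f(1.190000) = -27.413646, f(2.950000) = 193.613843 (opposite signs)
step 1: m = 2.070000, f(m) = 8.205962 > 0 → root in [1.190000, 2.070000]
step 2: m = 1.630000, f(m) = -18.293638 < 0 → root in [1.630000, 2.070000]
step 3: m = 1.850000, f(m) = -8.130013 < 0 → root in [1.850000, 2.070000]

[1.85000, 2.07000]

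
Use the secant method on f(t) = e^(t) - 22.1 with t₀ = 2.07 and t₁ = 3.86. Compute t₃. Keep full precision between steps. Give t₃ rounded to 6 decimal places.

2.961313

Secant update: t_(k+1) = t_k − f(t_k)·(t_k − t_(k-1))/(f(t_k) − f(t_(k-1))).
f(t_0) = -14.175177, f(t_1) = 25.365351
t_2 = 3.860000 - (25.365351)·(3.860000 - 2.070000)/(25.365351 - (-14.175177)) = 2.711710; f(t_2) = -7.044997
t_3 = 2.711710 - (-7.044997)·(2.711710 - 3.860000)/(-7.044997 - (25.365351)) = 2.961313; f(t_3) = -2.776680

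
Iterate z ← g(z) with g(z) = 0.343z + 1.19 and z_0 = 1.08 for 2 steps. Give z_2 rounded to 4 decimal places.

z_1 = g(1.080000) = 1.560440
z_2 = g(1.560440) = 1.725231

1.7252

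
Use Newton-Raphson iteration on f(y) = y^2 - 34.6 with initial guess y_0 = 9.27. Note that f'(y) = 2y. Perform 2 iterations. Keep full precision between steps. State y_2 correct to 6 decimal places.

5.911650

Newton update: y ← y − f(y)/f'(y).
y_0 = 9.270000: f = 51.332900, f' = 18.540000 → y_1 = 9.270000 - (51.332900)/(18.540000) = 6.501235
y_1 = 6.501235: f = 7.666059, f' = 13.002470 → y_2 = 6.501235 - (7.666059)/(13.002470) = 5.911650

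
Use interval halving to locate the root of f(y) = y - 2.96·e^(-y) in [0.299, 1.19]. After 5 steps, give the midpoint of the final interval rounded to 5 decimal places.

f(0.299000) = -1.896016, f(1.190000) = 0.289505 (opposite signs)
step 1: m = 0.744500, f(m) = -0.661416 < 0 → root in [0.744500, 1.190000]
step 2: m = 0.967250, f(m) = -0.157926 < 0 → root in [0.967250, 1.190000]
step 3: m = 1.078625, f(m) = 0.072039 > 0 → root in [0.967250, 1.078625]
step 4: m = 1.022937, f(m) = -0.041293 < 0 → root in [1.022937, 1.078625]
step 5: m = 1.050781, f(m) = 0.015774 > 0 → root in [1.022937, 1.050781]
Midpoint of [1.022937, 1.050781] = 1.036859

1.03686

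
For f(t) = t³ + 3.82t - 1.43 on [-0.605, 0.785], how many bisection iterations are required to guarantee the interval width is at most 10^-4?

Initial width b − a = 0.785 − -0.605 = 1.390000.
After n steps the width is (b−a)/2^n; need (b−a)/2^n ≤ 10^-4.
So n ≥ log₂(1.390000/10^-4) = log₂(13900.0000) ≈ 13.7628.
Hence n = 14.

14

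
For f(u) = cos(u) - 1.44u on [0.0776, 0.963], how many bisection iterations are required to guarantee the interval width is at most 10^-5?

Initial width b − a = 0.963 − 0.0776 = 0.885400.
After n steps the width is (b−a)/2^n; need (b−a)/2^n ≤ 10^-5.
So n ≥ log₂(0.885400/10^-5) = log₂(88540.0000) ≈ 16.4340.
Hence n = 17.

17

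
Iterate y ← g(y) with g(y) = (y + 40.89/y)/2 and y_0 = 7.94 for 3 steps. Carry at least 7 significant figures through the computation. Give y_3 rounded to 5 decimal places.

6.39453

y_1 = g(7.940000) = 6.544937
y_2 = g(6.544937) = 6.396257
y_3 = g(6.396257) = 6.394529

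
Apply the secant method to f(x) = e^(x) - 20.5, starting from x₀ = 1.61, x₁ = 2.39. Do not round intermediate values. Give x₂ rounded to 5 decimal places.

3.65508

Secant update: x_(k+1) = x_k − f(x_k)·(x_k − x_(k-1))/(f(x_k) − f(x_(k-1))).
f(x_0) = -15.497189, f(x_1) = -9.586506
x_2 = 2.390000 - (-9.586506)·(2.390000 - 1.610000)/(-9.586506 - (-15.497189)) = 3.655078; f(x_2) = 18.170538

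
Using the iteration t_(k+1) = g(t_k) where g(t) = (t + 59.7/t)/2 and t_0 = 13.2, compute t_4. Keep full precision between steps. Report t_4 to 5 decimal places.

t_1 = g(13.200000) = 8.861364
t_2 = g(8.861364) = 7.799238
t_3 = g(7.799238) = 7.726916
t_4 = g(7.726916) = 7.726578

7.72658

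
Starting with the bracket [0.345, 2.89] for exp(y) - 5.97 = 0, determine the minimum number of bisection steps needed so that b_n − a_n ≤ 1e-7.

25

Initial width b − a = 2.89 − 0.345 = 2.545000.
After n steps the width is (b−a)/2^n; need (b−a)/2^n ≤ 1e-7.
So n ≥ log₂(2.545000/1e-7) = log₂(25450000.0000) ≈ 24.6012.
Hence n = 25.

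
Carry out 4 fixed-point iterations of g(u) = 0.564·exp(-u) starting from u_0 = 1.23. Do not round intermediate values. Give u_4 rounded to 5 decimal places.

u_1 = g(1.230000) = 0.164853
u_2 = g(0.164853) = 0.478282
u_3 = g(0.478282) = 0.349594
u_4 = g(0.349594) = 0.397606

0.39761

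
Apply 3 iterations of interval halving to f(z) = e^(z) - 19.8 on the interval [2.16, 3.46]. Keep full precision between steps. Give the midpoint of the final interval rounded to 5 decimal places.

f(2.160000) = -11.128862, f(3.460000) = 12.016977 (opposite signs)
step 1: m = 2.810000, f(m) = -3.190082 < 0 → root in [2.810000, 3.460000]
step 2: m = 3.135000, f(m) = 3.188636 > 0 → root in [2.810000, 3.135000]
step 3: m = 2.972500, f(m) = -0.259290 < 0 → root in [2.972500, 3.135000]
Midpoint of [2.972500, 3.135000] = 3.053750

3.05375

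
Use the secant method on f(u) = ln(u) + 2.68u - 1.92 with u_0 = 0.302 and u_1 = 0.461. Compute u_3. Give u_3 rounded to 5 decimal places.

0.79381

f(u_0) = -2.307968, f(u_1) = -1.458877
u_2 = 0.461000 - (-1.458877)·(0.461000 - 0.302000)/(-1.458877 - (-2.307968)) = 0.734188; f(u_2) = -0.261366
u_3 = 0.734188 - (-0.261366)·(0.734188 - 0.461000)/(-0.261366 - (-1.458877)) = 0.793813; f(u_3) = -0.023487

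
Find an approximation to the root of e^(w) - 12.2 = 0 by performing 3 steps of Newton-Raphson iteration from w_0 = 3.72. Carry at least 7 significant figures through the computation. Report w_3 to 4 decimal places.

2.5075

f'(w) = e^(w)
w_0 = 3.720000: f = 29.064394, f' = 41.264394 → w_1 = 3.720000 - (29.064394)/(41.264394) = 3.015654
w_1 = 3.015654: f = 8.202438, f' = 20.402438 → w_2 = 3.015654 - (8.202438)/(20.402438) = 2.613622
w_2 = 2.613622: f = 1.448398, f' = 13.648398 → w_3 = 2.613622 - (1.448398)/(13.648398) = 2.507500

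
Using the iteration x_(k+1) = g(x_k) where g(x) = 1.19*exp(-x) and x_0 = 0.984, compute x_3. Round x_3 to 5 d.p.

x_1 = g(0.984000) = 0.444837
x_2 = g(0.444837) = 0.762705
x_3 = g(0.762705) = 0.555020

0.55502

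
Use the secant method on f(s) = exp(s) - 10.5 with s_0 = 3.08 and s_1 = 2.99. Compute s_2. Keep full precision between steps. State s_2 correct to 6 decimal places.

2.538939

Secant update: s_(k+1) = s_k − f(s_k)·(s_k − s_(k-1))/(f(s_k) − f(s_(k-1))).
f(s_0) = 11.258402, f(s_1) = 9.385682
s_2 = 2.990000 - (9.385682)·(2.990000 - 3.080000)/(9.385682 - (11.258402)) = 2.538939; f(s_2) = 2.166222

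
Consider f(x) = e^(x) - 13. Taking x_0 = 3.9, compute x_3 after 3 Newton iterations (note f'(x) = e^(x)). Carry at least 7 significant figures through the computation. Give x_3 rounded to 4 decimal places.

2.5754

x_0 = 3.900000: f = 36.402449, f' = 49.402449 → x_1 = 3.900000 - (36.402449)/(49.402449) = 3.163145
x_1 = 3.163145: f = 10.644839, f' = 23.644839 → x_2 = 3.163145 - (10.644839)/(23.644839) = 2.712948
x_2 = 2.712948: f = 2.073643, f' = 15.073643 → x_3 = 2.712948 - (2.073643)/(15.073643) = 2.575380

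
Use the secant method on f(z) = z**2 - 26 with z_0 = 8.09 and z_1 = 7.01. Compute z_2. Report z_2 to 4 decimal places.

Secant update: z_(k+1) = z_k − f(z_k)·(z_k − z_(k-1))/(f(z_k) − f(z_(k-1))).
f(z_0) = 39.448100, f(z_1) = 23.140100
z_2 = 7.010000 - (23.140100)·(7.010000 - 8.090000)/(23.140100 - (39.448100)) = 5.477543; f(z_2) = 4.003478

5.4775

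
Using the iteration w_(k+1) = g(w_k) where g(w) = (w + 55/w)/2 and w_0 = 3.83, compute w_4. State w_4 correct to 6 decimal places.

7.416199

w_1 = g(3.830000) = 9.095157
w_2 = g(9.095157) = 7.571166
w_3 = g(7.571166) = 7.417784
w_4 = g(7.417784) = 7.416199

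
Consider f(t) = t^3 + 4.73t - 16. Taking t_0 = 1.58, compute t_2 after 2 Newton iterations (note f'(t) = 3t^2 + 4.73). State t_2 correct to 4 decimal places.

t_0 = 1.580000: f = -4.582288, f' = 12.219200 → t_1 = 1.580000 - (-4.582288)/(12.219200) = 1.955007
t_1 = 1.955007: f = 0.719326, f' = 16.196159 → t_2 = 1.955007 - (0.719326)/(16.196159) = 1.910594

1.9106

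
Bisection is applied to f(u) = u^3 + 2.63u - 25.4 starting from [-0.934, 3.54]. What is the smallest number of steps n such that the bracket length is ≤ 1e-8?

29

Initial width b − a = 3.54 − -0.934 = 4.474000.
After n steps the width is (b−a)/2^n; need (b−a)/2^n ≤ 1e-8.
So n ≥ log₂(4.474000/1e-8) = log₂(447400000.0000) ≈ 28.7370.
Hence n = 29.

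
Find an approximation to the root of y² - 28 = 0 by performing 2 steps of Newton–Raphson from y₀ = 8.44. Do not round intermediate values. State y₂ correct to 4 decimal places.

5.3208

Newton update: y ← y − f(y)/f'(y).
f'(y) = 2y
y_0 = 8.440000: f = 43.233600, f' = 16.880000 → y_1 = 8.440000 - (43.233600)/(16.880000) = 5.878768
y_1 = 5.878768: f = 6.559911, f' = 11.757536 → y_2 = 5.878768 - (6.559911)/(11.757536) = 5.320835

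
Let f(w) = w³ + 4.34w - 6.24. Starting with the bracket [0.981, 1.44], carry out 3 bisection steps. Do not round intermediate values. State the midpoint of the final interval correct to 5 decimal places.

1.12444

f(0.981000) = -1.038384, f(1.440000) = 2.995584 (opposite signs)
step 1: m = 1.210500, f(m) = 0.787328 > 0 → root in [0.981000, 1.210500]
step 2: m = 1.095750, f(m) = -0.168813 < 0 → root in [1.095750, 1.210500]
step 3: m = 1.153125, f(m) = 0.297870 > 0 → root in [1.095750, 1.153125]
Midpoint of [1.095750, 1.153125] = 1.124437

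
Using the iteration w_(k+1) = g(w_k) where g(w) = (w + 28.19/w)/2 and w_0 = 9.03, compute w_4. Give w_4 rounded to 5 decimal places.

5.30943

w_1 = g(9.030000) = 6.075908
w_2 = g(6.075908) = 5.357772
w_3 = g(5.357772) = 5.309644
w_4 = g(5.309644) = 5.309426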